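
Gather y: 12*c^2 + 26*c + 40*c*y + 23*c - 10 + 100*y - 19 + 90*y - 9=12*c^2 + 49*c + y*(40*c + 190) - 38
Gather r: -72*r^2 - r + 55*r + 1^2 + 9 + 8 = -72*r^2 + 54*r + 18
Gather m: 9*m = 9*m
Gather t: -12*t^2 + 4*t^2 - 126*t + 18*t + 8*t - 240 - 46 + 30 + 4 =-8*t^2 - 100*t - 252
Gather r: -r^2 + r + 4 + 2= -r^2 + r + 6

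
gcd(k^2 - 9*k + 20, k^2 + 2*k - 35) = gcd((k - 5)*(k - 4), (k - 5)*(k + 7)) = k - 5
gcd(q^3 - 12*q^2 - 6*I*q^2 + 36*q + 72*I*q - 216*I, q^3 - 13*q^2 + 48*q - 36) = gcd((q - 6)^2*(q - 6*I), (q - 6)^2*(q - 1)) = q^2 - 12*q + 36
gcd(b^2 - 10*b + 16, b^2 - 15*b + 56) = b - 8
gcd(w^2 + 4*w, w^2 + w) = w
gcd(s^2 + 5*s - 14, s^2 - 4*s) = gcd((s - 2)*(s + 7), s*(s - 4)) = 1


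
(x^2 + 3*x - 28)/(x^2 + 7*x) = (x - 4)/x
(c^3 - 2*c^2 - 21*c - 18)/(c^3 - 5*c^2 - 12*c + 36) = (c + 1)/(c - 2)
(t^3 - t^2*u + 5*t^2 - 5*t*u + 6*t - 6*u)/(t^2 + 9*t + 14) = (t^2 - t*u + 3*t - 3*u)/(t + 7)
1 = 1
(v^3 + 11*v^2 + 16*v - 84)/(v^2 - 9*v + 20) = (v^3 + 11*v^2 + 16*v - 84)/(v^2 - 9*v + 20)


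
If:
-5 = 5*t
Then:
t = -1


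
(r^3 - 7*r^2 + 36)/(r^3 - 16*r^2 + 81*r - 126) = (r + 2)/(r - 7)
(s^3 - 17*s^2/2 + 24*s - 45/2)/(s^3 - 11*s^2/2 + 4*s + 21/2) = (2*s^2 - 11*s + 15)/(2*s^2 - 5*s - 7)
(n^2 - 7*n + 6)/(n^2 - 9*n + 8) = (n - 6)/(n - 8)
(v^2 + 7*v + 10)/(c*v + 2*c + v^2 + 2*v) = (v + 5)/(c + v)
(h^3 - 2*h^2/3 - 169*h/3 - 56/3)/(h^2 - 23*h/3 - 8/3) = h + 7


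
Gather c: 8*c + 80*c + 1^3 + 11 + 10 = 88*c + 22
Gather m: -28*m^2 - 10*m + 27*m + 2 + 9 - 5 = -28*m^2 + 17*m + 6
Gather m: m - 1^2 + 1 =m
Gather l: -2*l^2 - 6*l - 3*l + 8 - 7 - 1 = -2*l^2 - 9*l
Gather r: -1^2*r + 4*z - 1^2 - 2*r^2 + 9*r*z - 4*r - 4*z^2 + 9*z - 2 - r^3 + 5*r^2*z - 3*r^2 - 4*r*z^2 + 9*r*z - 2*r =-r^3 + r^2*(5*z - 5) + r*(-4*z^2 + 18*z - 7) - 4*z^2 + 13*z - 3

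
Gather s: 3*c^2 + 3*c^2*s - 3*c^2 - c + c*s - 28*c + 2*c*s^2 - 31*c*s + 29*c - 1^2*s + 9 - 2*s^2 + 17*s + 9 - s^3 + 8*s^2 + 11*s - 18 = -s^3 + s^2*(2*c + 6) + s*(3*c^2 - 30*c + 27)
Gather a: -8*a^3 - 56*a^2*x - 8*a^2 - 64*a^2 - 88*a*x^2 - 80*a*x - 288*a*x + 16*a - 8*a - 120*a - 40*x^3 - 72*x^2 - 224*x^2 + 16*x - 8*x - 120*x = -8*a^3 + a^2*(-56*x - 72) + a*(-88*x^2 - 368*x - 112) - 40*x^3 - 296*x^2 - 112*x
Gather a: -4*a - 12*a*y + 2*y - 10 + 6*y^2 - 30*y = a*(-12*y - 4) + 6*y^2 - 28*y - 10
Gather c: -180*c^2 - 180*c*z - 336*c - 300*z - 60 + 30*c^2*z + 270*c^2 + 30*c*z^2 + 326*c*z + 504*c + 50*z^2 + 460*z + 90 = c^2*(30*z + 90) + c*(30*z^2 + 146*z + 168) + 50*z^2 + 160*z + 30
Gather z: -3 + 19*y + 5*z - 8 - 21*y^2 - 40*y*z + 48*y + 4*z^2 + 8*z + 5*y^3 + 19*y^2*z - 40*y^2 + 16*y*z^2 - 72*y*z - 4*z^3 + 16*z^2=5*y^3 - 61*y^2 + 67*y - 4*z^3 + z^2*(16*y + 20) + z*(19*y^2 - 112*y + 13) - 11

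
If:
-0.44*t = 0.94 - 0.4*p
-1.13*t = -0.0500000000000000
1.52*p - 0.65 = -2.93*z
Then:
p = 2.40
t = 0.04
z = -1.02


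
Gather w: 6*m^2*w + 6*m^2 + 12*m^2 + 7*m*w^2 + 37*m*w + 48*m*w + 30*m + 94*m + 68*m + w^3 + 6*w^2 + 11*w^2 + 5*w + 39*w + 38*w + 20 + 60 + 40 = 18*m^2 + 192*m + w^3 + w^2*(7*m + 17) + w*(6*m^2 + 85*m + 82) + 120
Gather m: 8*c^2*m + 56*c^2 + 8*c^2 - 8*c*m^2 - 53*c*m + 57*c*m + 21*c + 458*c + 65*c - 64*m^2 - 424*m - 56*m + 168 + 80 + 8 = 64*c^2 + 544*c + m^2*(-8*c - 64) + m*(8*c^2 + 4*c - 480) + 256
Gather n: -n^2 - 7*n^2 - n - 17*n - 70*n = -8*n^2 - 88*n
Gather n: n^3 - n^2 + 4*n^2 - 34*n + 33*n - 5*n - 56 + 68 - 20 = n^3 + 3*n^2 - 6*n - 8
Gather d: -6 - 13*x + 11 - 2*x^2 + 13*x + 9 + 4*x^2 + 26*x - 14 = 2*x^2 + 26*x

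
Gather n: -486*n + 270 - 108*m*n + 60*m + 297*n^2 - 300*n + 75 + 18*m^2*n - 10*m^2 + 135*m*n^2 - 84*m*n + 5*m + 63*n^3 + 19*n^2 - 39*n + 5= -10*m^2 + 65*m + 63*n^3 + n^2*(135*m + 316) + n*(18*m^2 - 192*m - 825) + 350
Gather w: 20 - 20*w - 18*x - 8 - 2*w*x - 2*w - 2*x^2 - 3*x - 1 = w*(-2*x - 22) - 2*x^2 - 21*x + 11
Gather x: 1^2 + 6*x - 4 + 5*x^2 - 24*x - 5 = 5*x^2 - 18*x - 8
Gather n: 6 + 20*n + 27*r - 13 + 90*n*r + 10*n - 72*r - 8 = n*(90*r + 30) - 45*r - 15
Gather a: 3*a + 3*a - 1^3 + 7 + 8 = 6*a + 14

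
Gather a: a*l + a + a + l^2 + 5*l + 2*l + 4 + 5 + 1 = a*(l + 2) + l^2 + 7*l + 10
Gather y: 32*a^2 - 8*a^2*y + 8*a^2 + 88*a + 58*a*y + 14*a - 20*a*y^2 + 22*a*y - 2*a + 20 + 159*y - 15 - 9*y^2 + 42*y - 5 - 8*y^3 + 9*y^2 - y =40*a^2 - 20*a*y^2 + 100*a - 8*y^3 + y*(-8*a^2 + 80*a + 200)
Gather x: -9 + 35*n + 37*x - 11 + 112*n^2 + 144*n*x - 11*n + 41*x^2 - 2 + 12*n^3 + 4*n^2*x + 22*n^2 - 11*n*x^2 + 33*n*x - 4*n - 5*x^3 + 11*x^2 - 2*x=12*n^3 + 134*n^2 + 20*n - 5*x^3 + x^2*(52 - 11*n) + x*(4*n^2 + 177*n + 35) - 22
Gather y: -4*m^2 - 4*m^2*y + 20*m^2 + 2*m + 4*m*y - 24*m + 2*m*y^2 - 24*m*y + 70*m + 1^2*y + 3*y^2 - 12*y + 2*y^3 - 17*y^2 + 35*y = 16*m^2 + 48*m + 2*y^3 + y^2*(2*m - 14) + y*(-4*m^2 - 20*m + 24)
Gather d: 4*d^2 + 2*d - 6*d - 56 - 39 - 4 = 4*d^2 - 4*d - 99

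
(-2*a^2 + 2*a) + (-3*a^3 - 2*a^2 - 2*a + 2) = -3*a^3 - 4*a^2 + 2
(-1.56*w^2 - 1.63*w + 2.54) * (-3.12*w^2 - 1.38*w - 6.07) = 4.8672*w^4 + 7.2384*w^3 + 3.7938*w^2 + 6.3889*w - 15.4178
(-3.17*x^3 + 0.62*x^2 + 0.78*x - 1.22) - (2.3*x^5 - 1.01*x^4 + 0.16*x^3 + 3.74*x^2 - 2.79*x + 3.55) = -2.3*x^5 + 1.01*x^4 - 3.33*x^3 - 3.12*x^2 + 3.57*x - 4.77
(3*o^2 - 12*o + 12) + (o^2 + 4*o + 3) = 4*o^2 - 8*o + 15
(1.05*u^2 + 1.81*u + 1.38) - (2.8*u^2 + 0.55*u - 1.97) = -1.75*u^2 + 1.26*u + 3.35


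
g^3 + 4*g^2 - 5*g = g*(g - 1)*(g + 5)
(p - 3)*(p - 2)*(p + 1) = p^3 - 4*p^2 + p + 6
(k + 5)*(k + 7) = k^2 + 12*k + 35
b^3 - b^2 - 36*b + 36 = (b - 6)*(b - 1)*(b + 6)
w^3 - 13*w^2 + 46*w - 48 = (w - 8)*(w - 3)*(w - 2)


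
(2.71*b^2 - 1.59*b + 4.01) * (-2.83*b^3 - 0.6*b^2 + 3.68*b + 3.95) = -7.6693*b^5 + 2.8737*b^4 - 0.421500000000001*b^3 + 2.4473*b^2 + 8.4763*b + 15.8395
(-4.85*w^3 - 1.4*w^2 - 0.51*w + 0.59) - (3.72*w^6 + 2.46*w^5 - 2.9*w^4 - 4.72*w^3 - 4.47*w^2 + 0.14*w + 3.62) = -3.72*w^6 - 2.46*w^5 + 2.9*w^4 - 0.13*w^3 + 3.07*w^2 - 0.65*w - 3.03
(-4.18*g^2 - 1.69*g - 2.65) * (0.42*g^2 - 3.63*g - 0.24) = -1.7556*g^4 + 14.4636*g^3 + 6.0249*g^2 + 10.0251*g + 0.636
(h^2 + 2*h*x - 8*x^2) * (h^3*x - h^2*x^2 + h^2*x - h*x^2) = h^5*x + h^4*x^2 + h^4*x - 10*h^3*x^3 + h^3*x^2 + 8*h^2*x^4 - 10*h^2*x^3 + 8*h*x^4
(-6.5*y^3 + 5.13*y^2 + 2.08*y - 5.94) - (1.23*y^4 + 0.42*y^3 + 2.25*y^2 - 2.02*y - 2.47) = -1.23*y^4 - 6.92*y^3 + 2.88*y^2 + 4.1*y - 3.47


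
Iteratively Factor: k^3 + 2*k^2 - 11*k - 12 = (k - 3)*(k^2 + 5*k + 4) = (k - 3)*(k + 4)*(k + 1)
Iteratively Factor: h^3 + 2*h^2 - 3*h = (h)*(h^2 + 2*h - 3) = h*(h - 1)*(h + 3)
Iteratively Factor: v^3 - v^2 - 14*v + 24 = (v + 4)*(v^2 - 5*v + 6) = (v - 2)*(v + 4)*(v - 3)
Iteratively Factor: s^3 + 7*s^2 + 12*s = (s)*(s^2 + 7*s + 12) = s*(s + 4)*(s + 3)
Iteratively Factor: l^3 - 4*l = (l)*(l^2 - 4) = l*(l - 2)*(l + 2)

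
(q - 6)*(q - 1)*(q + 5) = q^3 - 2*q^2 - 29*q + 30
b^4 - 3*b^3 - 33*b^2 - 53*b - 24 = (b - 8)*(b + 1)^2*(b + 3)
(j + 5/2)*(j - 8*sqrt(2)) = j^2 - 8*sqrt(2)*j + 5*j/2 - 20*sqrt(2)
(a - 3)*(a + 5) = a^2 + 2*a - 15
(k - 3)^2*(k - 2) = k^3 - 8*k^2 + 21*k - 18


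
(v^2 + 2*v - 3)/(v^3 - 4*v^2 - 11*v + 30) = (v - 1)/(v^2 - 7*v + 10)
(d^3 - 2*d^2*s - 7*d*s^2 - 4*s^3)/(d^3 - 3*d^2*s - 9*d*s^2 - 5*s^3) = (-d + 4*s)/(-d + 5*s)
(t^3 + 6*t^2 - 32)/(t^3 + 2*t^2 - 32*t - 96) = (t - 2)/(t - 6)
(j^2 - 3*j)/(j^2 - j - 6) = j/(j + 2)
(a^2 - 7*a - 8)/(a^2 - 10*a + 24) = (a^2 - 7*a - 8)/(a^2 - 10*a + 24)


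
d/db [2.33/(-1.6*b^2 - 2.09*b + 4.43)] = (7.456*b + 4.8697)/(1.6*b^2 + 2.09*b - 4.43)^2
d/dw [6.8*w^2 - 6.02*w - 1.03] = 13.6*w - 6.02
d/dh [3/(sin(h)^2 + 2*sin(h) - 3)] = -6*(sin(h) + 1)*cos(h)/(sin(h)^2 + 2*sin(h) - 3)^2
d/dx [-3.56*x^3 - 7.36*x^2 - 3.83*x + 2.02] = -10.68*x^2 - 14.72*x - 3.83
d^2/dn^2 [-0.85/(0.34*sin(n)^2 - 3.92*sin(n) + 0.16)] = (0.39304*sin(n)^4 - 3.39864*sin(n)^3 + 12.28692*sin(n)^2 + 7.3304*sin(n) - 26.0304)/(0.34*sin(n)^2 - 3.92*sin(n) + 0.16)^3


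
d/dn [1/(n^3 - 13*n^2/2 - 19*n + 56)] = 4*(-3*n^2 + 13*n + 19)/(2*n^3 - 13*n^2 - 38*n + 112)^2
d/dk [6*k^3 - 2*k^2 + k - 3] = 18*k^2 - 4*k + 1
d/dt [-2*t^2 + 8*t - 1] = 8 - 4*t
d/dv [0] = 0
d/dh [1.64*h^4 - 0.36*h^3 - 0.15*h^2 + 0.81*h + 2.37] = 6.56*h^3 - 1.08*h^2 - 0.3*h + 0.81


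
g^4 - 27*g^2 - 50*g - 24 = (g - 6)*(g + 1)^2*(g + 4)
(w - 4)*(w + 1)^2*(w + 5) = w^4 + 3*w^3 - 17*w^2 - 39*w - 20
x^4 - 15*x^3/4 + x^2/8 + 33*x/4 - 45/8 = (x - 3)*(x - 5/4)*(x - 1)*(x + 3/2)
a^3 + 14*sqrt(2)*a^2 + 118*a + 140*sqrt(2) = (a + 2*sqrt(2))*(a + 5*sqrt(2))*(a + 7*sqrt(2))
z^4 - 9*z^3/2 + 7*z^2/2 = z^2*(z - 7/2)*(z - 1)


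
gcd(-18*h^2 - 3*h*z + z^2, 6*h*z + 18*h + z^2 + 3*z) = 1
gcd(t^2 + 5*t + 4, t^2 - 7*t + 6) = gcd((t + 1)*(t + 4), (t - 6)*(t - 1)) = 1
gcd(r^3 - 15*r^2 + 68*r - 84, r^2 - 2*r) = r - 2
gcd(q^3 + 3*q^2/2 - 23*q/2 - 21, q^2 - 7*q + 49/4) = q - 7/2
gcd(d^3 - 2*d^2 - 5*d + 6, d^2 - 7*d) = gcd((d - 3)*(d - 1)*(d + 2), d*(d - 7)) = 1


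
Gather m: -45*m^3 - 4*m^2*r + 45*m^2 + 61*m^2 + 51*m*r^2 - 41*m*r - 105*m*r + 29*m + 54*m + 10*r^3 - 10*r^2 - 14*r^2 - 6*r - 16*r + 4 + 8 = -45*m^3 + m^2*(106 - 4*r) + m*(51*r^2 - 146*r + 83) + 10*r^3 - 24*r^2 - 22*r + 12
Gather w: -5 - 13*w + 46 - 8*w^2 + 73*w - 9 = -8*w^2 + 60*w + 32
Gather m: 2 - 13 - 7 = -18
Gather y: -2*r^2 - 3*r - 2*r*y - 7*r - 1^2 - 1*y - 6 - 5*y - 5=-2*r^2 - 10*r + y*(-2*r - 6) - 12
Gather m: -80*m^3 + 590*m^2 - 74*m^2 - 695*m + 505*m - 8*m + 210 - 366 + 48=-80*m^3 + 516*m^2 - 198*m - 108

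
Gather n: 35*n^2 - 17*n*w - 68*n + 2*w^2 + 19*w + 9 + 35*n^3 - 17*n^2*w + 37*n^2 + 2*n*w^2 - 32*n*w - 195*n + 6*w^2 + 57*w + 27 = 35*n^3 + n^2*(72 - 17*w) + n*(2*w^2 - 49*w - 263) + 8*w^2 + 76*w + 36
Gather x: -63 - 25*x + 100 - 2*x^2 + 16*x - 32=-2*x^2 - 9*x + 5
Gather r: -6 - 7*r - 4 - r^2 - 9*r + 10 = -r^2 - 16*r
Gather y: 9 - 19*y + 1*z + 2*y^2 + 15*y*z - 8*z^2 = 2*y^2 + y*(15*z - 19) - 8*z^2 + z + 9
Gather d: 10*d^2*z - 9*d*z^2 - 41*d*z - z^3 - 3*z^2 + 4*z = 10*d^2*z + d*(-9*z^2 - 41*z) - z^3 - 3*z^2 + 4*z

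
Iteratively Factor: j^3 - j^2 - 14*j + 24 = (j - 3)*(j^2 + 2*j - 8) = (j - 3)*(j - 2)*(j + 4)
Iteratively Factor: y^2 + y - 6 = (y + 3)*(y - 2)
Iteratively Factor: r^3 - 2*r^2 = (r)*(r^2 - 2*r) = r^2*(r - 2)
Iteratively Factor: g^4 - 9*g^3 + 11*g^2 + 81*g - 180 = (g - 4)*(g^3 - 5*g^2 - 9*g + 45) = (g - 5)*(g - 4)*(g^2 - 9) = (g - 5)*(g - 4)*(g - 3)*(g + 3)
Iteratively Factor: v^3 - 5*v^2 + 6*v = (v - 2)*(v^2 - 3*v) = (v - 3)*(v - 2)*(v)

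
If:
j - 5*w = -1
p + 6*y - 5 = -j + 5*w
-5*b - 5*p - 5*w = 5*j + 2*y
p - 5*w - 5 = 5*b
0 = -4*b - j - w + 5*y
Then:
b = 609/295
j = -495/59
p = 468/59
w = -436/295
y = -19/59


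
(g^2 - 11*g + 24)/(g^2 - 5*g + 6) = (g - 8)/(g - 2)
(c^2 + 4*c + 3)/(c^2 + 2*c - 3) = (c + 1)/(c - 1)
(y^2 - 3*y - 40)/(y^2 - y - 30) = (y - 8)/(y - 6)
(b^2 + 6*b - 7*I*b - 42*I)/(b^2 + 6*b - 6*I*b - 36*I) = (b - 7*I)/(b - 6*I)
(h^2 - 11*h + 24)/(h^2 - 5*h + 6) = (h - 8)/(h - 2)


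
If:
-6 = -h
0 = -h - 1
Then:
No Solution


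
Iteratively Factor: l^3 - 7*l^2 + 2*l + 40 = (l - 5)*(l^2 - 2*l - 8) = (l - 5)*(l + 2)*(l - 4)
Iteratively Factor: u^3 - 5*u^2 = (u - 5)*(u^2) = u*(u - 5)*(u)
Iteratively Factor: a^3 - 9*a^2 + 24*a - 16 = (a - 4)*(a^2 - 5*a + 4) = (a - 4)*(a - 1)*(a - 4)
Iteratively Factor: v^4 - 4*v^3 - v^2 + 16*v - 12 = (v - 1)*(v^3 - 3*v^2 - 4*v + 12) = (v - 3)*(v - 1)*(v^2 - 4) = (v - 3)*(v - 2)*(v - 1)*(v + 2)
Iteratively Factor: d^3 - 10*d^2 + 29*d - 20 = (d - 4)*(d^2 - 6*d + 5) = (d - 4)*(d - 1)*(d - 5)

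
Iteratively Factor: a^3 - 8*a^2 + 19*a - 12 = (a - 1)*(a^2 - 7*a + 12) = (a - 4)*(a - 1)*(a - 3)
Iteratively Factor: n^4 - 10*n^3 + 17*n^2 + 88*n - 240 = (n + 3)*(n^3 - 13*n^2 + 56*n - 80) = (n - 5)*(n + 3)*(n^2 - 8*n + 16) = (n - 5)*(n - 4)*(n + 3)*(n - 4)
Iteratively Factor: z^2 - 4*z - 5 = (z - 5)*(z + 1)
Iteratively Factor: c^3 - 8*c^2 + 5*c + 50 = (c - 5)*(c^2 - 3*c - 10) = (c - 5)*(c + 2)*(c - 5)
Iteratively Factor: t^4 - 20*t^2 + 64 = (t - 2)*(t^3 + 2*t^2 - 16*t - 32) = (t - 2)*(t + 4)*(t^2 - 2*t - 8) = (t - 4)*(t - 2)*(t + 4)*(t + 2)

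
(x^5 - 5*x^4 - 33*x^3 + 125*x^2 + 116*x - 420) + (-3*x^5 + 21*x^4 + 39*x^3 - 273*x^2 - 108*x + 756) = -2*x^5 + 16*x^4 + 6*x^3 - 148*x^2 + 8*x + 336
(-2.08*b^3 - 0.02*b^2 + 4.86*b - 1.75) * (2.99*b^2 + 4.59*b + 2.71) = -6.2192*b^5 - 9.607*b^4 + 8.8028*b^3 + 17.0207*b^2 + 5.1381*b - 4.7425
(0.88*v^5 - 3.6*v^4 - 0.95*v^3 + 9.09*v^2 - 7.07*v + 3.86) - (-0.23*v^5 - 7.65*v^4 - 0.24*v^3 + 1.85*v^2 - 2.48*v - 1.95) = 1.11*v^5 + 4.05*v^4 - 0.71*v^3 + 7.24*v^2 - 4.59*v + 5.81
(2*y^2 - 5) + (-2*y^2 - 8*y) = -8*y - 5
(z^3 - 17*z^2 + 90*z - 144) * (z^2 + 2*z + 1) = z^5 - 15*z^4 + 57*z^3 + 19*z^2 - 198*z - 144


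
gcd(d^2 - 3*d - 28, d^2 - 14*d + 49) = d - 7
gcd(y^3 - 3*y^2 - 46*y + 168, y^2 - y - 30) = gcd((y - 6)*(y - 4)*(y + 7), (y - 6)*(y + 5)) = y - 6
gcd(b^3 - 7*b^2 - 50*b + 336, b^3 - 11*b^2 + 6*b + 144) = b^2 - 14*b + 48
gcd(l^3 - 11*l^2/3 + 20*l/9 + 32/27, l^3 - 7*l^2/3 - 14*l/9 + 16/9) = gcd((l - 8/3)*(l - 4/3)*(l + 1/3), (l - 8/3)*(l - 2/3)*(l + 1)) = l - 8/3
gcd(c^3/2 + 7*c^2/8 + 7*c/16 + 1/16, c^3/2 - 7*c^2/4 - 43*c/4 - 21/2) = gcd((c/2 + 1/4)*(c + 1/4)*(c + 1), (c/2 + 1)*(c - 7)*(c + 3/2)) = 1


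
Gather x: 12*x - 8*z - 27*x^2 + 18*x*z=-27*x^2 + x*(18*z + 12) - 8*z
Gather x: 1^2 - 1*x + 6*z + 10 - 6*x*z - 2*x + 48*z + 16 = x*(-6*z - 3) + 54*z + 27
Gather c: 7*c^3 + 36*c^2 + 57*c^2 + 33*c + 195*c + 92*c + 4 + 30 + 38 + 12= 7*c^3 + 93*c^2 + 320*c + 84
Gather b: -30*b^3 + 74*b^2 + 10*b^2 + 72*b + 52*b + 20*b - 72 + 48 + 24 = -30*b^3 + 84*b^2 + 144*b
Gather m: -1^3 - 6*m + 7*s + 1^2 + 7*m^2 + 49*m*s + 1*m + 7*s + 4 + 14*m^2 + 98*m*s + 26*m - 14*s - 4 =21*m^2 + m*(147*s + 21)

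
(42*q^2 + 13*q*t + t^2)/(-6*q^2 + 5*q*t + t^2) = (-7*q - t)/(q - t)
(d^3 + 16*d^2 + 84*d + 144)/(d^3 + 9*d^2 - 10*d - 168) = (d^2 + 10*d + 24)/(d^2 + 3*d - 28)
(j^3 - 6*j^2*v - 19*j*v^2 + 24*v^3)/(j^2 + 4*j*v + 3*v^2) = (j^2 - 9*j*v + 8*v^2)/(j + v)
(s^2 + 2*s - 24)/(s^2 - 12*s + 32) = (s + 6)/(s - 8)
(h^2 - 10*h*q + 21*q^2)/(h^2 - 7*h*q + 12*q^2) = (-h + 7*q)/(-h + 4*q)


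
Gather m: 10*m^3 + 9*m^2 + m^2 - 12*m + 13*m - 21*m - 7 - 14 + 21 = 10*m^3 + 10*m^2 - 20*m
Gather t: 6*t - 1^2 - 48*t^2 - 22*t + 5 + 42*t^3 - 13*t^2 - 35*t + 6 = 42*t^3 - 61*t^2 - 51*t + 10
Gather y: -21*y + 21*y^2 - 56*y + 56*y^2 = 77*y^2 - 77*y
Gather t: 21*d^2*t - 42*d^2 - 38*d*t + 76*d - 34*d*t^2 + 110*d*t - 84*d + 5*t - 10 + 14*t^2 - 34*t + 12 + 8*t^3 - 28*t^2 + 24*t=-42*d^2 - 8*d + 8*t^3 + t^2*(-34*d - 14) + t*(21*d^2 + 72*d - 5) + 2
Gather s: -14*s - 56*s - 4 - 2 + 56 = 50 - 70*s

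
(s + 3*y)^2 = s^2 + 6*s*y + 9*y^2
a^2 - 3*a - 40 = (a - 8)*(a + 5)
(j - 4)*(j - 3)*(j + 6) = j^3 - j^2 - 30*j + 72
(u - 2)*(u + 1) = u^2 - u - 2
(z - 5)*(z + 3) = z^2 - 2*z - 15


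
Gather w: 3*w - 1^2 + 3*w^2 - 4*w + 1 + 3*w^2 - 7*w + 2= 6*w^2 - 8*w + 2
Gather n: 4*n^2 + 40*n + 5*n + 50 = 4*n^2 + 45*n + 50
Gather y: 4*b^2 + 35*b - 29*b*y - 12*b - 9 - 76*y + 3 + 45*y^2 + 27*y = 4*b^2 + 23*b + 45*y^2 + y*(-29*b - 49) - 6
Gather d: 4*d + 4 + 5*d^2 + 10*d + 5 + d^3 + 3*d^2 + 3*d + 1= d^3 + 8*d^2 + 17*d + 10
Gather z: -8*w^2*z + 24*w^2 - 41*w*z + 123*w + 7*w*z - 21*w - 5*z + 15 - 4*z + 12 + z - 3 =24*w^2 + 102*w + z*(-8*w^2 - 34*w - 8) + 24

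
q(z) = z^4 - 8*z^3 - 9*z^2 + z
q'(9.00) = 811.00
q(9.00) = 9.00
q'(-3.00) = -269.00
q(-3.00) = 213.00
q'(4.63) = -199.81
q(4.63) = -522.78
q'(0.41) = -10.14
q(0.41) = -1.63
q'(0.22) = -4.08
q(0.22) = -0.30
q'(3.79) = -194.20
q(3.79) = -354.68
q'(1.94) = -95.04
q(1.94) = -76.18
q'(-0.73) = -0.21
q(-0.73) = -2.13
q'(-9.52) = -5453.98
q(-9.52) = 14291.09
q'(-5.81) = -1489.06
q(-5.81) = 2398.84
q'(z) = 4*z^3 - 24*z^2 - 18*z + 1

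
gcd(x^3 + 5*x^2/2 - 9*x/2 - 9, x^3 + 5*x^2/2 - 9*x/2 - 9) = x^3 + 5*x^2/2 - 9*x/2 - 9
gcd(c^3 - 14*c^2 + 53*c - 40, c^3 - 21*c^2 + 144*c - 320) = c^2 - 13*c + 40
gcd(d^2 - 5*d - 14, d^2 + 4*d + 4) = d + 2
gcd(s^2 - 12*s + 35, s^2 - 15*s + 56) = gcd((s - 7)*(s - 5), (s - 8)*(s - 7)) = s - 7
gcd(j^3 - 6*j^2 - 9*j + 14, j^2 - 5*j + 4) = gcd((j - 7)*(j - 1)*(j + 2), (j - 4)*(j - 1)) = j - 1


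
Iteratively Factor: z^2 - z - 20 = (z + 4)*(z - 5)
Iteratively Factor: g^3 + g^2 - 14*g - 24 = (g + 2)*(g^2 - g - 12) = (g + 2)*(g + 3)*(g - 4)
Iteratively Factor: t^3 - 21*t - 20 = (t + 4)*(t^2 - 4*t - 5) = (t + 1)*(t + 4)*(t - 5)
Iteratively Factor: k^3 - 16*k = (k + 4)*(k^2 - 4*k) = k*(k + 4)*(k - 4)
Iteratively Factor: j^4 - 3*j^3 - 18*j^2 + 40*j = (j + 4)*(j^3 - 7*j^2 + 10*j) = j*(j + 4)*(j^2 - 7*j + 10) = j*(j - 2)*(j + 4)*(j - 5)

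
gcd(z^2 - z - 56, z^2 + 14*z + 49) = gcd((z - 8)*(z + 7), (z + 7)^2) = z + 7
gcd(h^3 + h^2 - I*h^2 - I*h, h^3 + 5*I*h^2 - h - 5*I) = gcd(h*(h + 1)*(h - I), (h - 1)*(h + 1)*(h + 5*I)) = h + 1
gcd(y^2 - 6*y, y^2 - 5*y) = y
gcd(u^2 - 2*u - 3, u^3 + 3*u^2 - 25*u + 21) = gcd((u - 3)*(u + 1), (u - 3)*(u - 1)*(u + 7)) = u - 3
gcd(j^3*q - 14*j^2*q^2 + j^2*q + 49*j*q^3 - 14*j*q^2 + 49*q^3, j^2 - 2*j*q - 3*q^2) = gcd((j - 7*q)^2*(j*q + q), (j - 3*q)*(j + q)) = 1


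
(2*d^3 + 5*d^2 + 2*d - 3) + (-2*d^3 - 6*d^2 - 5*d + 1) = -d^2 - 3*d - 2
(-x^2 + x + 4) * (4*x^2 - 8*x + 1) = -4*x^4 + 12*x^3 + 7*x^2 - 31*x + 4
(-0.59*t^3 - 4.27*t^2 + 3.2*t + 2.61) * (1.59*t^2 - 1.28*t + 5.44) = -0.9381*t^5 - 6.0341*t^4 + 7.344*t^3 - 23.1749*t^2 + 14.0672*t + 14.1984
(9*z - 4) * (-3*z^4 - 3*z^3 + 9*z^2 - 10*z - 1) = -27*z^5 - 15*z^4 + 93*z^3 - 126*z^2 + 31*z + 4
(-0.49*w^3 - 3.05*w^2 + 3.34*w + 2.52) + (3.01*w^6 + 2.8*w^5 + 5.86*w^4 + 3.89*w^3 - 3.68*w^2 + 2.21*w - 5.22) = 3.01*w^6 + 2.8*w^5 + 5.86*w^4 + 3.4*w^3 - 6.73*w^2 + 5.55*w - 2.7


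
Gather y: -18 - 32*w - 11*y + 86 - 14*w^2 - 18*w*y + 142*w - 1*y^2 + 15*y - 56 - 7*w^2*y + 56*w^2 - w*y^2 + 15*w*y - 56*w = 42*w^2 + 54*w + y^2*(-w - 1) + y*(-7*w^2 - 3*w + 4) + 12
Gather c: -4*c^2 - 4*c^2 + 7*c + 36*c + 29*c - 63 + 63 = -8*c^2 + 72*c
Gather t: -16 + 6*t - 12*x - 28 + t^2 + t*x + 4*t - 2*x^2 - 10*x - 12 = t^2 + t*(x + 10) - 2*x^2 - 22*x - 56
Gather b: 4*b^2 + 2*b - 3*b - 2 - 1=4*b^2 - b - 3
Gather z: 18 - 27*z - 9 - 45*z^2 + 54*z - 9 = -45*z^2 + 27*z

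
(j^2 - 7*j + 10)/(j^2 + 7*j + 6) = (j^2 - 7*j + 10)/(j^2 + 7*j + 6)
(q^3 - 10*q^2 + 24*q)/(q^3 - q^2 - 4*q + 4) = q*(q^2 - 10*q + 24)/(q^3 - q^2 - 4*q + 4)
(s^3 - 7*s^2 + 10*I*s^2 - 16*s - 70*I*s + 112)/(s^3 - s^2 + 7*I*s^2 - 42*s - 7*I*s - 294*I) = (s^2 + 10*I*s - 16)/(s^2 + s*(6 + 7*I) + 42*I)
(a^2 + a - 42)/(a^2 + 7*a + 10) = (a^2 + a - 42)/(a^2 + 7*a + 10)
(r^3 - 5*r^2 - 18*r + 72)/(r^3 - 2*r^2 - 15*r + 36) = (r - 6)/(r - 3)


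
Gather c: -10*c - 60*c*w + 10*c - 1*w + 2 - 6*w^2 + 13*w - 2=-60*c*w - 6*w^2 + 12*w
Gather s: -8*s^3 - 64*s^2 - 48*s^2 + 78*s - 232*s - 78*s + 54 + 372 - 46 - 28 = -8*s^3 - 112*s^2 - 232*s + 352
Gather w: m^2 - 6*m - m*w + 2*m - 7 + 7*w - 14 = m^2 - 4*m + w*(7 - m) - 21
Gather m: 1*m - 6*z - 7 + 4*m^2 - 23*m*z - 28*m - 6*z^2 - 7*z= 4*m^2 + m*(-23*z - 27) - 6*z^2 - 13*z - 7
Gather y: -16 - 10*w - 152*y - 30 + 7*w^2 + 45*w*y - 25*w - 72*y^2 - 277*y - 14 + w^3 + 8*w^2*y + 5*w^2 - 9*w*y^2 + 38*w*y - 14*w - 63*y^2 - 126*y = w^3 + 12*w^2 - 49*w + y^2*(-9*w - 135) + y*(8*w^2 + 83*w - 555) - 60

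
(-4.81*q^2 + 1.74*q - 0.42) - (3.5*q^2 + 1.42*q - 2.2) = -8.31*q^2 + 0.32*q + 1.78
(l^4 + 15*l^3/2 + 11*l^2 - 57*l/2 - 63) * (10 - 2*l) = -2*l^5 - 5*l^4 + 53*l^3 + 167*l^2 - 159*l - 630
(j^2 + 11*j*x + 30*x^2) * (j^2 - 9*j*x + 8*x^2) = j^4 + 2*j^3*x - 61*j^2*x^2 - 182*j*x^3 + 240*x^4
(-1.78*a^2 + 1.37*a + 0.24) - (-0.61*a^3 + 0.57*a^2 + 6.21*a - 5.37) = 0.61*a^3 - 2.35*a^2 - 4.84*a + 5.61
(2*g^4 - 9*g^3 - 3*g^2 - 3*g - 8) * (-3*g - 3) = -6*g^5 + 21*g^4 + 36*g^3 + 18*g^2 + 33*g + 24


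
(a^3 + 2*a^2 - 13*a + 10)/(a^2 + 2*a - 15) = (a^2 - 3*a + 2)/(a - 3)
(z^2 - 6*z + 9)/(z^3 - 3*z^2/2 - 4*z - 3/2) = 2*(z - 3)/(2*z^2 + 3*z + 1)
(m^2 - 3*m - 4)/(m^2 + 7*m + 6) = (m - 4)/(m + 6)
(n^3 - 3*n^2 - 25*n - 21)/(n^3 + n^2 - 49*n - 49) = (n + 3)/(n + 7)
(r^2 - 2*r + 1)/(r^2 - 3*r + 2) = (r - 1)/(r - 2)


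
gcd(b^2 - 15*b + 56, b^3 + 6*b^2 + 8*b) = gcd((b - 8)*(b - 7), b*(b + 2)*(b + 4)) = 1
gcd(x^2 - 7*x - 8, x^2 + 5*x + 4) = x + 1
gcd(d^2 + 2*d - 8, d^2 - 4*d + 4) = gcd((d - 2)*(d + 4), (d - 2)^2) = d - 2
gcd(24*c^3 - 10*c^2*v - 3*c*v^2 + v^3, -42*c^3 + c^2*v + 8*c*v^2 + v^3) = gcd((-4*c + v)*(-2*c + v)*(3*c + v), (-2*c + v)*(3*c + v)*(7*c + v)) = -6*c^2 + c*v + v^2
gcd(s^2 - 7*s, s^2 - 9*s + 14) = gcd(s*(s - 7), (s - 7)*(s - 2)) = s - 7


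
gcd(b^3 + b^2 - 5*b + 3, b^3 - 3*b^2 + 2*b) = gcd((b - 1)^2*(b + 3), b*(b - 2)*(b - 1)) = b - 1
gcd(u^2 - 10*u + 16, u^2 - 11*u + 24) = u - 8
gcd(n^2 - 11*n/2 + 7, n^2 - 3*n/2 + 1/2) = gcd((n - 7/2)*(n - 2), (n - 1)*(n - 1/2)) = 1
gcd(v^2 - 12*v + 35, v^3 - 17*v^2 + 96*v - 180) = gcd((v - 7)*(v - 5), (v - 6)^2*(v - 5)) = v - 5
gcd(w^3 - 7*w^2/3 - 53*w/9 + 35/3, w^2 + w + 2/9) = 1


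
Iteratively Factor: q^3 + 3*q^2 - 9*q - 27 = (q - 3)*(q^2 + 6*q + 9) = (q - 3)*(q + 3)*(q + 3)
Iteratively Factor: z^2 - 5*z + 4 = (z - 1)*(z - 4)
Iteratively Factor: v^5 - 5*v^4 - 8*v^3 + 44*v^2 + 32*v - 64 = (v - 1)*(v^4 - 4*v^3 - 12*v^2 + 32*v + 64) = (v - 1)*(v + 2)*(v^3 - 6*v^2 + 32) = (v - 4)*(v - 1)*(v + 2)*(v^2 - 2*v - 8) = (v - 4)^2*(v - 1)*(v + 2)*(v + 2)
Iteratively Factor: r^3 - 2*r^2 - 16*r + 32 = (r + 4)*(r^2 - 6*r + 8) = (r - 2)*(r + 4)*(r - 4)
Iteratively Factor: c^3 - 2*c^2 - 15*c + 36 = (c - 3)*(c^2 + c - 12) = (c - 3)*(c + 4)*(c - 3)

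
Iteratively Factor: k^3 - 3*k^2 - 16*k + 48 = (k - 3)*(k^2 - 16) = (k - 4)*(k - 3)*(k + 4)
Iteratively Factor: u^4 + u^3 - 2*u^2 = (u)*(u^3 + u^2 - 2*u) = u^2*(u^2 + u - 2) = u^2*(u + 2)*(u - 1)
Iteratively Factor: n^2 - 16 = (n - 4)*(n + 4)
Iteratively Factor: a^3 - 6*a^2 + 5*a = (a - 1)*(a^2 - 5*a) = (a - 5)*(a - 1)*(a)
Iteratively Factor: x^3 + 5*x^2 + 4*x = (x)*(x^2 + 5*x + 4) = x*(x + 1)*(x + 4)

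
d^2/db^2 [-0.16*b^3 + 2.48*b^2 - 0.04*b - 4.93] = 4.96 - 0.96*b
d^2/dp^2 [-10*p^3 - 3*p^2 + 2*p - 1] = -60*p - 6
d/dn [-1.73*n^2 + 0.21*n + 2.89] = 0.21 - 3.46*n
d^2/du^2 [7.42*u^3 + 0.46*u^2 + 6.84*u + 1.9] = 44.52*u + 0.92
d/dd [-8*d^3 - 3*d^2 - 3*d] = -24*d^2 - 6*d - 3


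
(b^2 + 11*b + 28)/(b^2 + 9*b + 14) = (b + 4)/(b + 2)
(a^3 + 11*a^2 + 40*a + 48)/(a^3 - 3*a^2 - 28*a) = (a^2 + 7*a + 12)/(a*(a - 7))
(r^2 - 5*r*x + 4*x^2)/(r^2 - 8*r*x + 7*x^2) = (-r + 4*x)/(-r + 7*x)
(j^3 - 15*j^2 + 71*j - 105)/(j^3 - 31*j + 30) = (j^2 - 10*j + 21)/(j^2 + 5*j - 6)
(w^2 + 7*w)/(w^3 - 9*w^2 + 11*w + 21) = w*(w + 7)/(w^3 - 9*w^2 + 11*w + 21)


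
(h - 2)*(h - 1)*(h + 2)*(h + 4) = h^4 + 3*h^3 - 8*h^2 - 12*h + 16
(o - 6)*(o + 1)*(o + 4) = o^3 - o^2 - 26*o - 24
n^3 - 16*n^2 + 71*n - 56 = (n - 8)*(n - 7)*(n - 1)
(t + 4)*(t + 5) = t^2 + 9*t + 20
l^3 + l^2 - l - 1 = (l - 1)*(l + 1)^2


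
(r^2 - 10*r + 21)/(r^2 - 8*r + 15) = (r - 7)/(r - 5)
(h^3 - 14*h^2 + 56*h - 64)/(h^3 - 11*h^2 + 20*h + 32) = (h - 2)/(h + 1)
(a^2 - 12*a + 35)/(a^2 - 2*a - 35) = (a - 5)/(a + 5)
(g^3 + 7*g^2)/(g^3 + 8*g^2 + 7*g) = g/(g + 1)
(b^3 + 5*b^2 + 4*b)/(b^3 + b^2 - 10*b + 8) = b*(b + 1)/(b^2 - 3*b + 2)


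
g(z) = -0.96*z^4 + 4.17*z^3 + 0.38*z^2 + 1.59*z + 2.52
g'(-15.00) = 15764.94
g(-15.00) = -62609.58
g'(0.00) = 1.59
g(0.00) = 2.52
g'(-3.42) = 298.92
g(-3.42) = -296.61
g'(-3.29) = 271.25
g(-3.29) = -259.57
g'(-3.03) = 220.96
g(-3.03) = -195.73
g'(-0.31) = 2.67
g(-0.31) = 1.93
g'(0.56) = 5.26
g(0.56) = 4.17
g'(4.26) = -65.01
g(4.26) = 22.41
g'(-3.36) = 285.93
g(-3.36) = -279.07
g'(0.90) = 9.61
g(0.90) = 6.67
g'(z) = -3.84*z^3 + 12.51*z^2 + 0.76*z + 1.59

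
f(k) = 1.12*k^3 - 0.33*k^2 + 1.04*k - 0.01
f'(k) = 3.36*k^2 - 0.66*k + 1.04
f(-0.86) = -1.86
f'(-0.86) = 4.09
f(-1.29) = -4.31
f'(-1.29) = 7.48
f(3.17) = 35.65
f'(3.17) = 32.71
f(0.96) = 1.68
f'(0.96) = 3.50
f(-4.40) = -106.38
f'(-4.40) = 68.99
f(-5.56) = -208.50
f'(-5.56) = 108.58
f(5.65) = 197.34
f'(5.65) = 104.57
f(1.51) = 4.66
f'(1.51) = 7.70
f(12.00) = 1900.31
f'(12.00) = 476.96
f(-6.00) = -260.05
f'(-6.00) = 125.96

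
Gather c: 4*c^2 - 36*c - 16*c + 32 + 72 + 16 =4*c^2 - 52*c + 120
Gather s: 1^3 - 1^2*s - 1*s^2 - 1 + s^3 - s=s^3 - s^2 - 2*s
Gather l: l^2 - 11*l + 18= l^2 - 11*l + 18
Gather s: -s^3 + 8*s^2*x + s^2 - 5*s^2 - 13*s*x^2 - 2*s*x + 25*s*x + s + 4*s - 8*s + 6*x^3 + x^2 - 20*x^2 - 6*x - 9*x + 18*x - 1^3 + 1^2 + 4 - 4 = -s^3 + s^2*(8*x - 4) + s*(-13*x^2 + 23*x - 3) + 6*x^3 - 19*x^2 + 3*x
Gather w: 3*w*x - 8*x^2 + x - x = 3*w*x - 8*x^2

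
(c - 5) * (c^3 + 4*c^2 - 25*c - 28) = c^4 - c^3 - 45*c^2 + 97*c + 140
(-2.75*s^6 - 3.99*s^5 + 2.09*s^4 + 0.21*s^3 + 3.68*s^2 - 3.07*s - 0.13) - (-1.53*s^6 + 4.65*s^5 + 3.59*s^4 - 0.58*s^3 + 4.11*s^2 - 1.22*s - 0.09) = -1.22*s^6 - 8.64*s^5 - 1.5*s^4 + 0.79*s^3 - 0.43*s^2 - 1.85*s - 0.04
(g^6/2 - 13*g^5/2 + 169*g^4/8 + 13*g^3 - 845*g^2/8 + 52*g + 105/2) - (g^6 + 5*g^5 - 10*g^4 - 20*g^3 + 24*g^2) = -g^6/2 - 23*g^5/2 + 249*g^4/8 + 33*g^3 - 1037*g^2/8 + 52*g + 105/2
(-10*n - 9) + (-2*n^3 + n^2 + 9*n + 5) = -2*n^3 + n^2 - n - 4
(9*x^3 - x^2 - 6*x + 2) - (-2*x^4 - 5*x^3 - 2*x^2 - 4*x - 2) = 2*x^4 + 14*x^3 + x^2 - 2*x + 4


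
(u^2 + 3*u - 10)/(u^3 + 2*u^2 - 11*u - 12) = (u^2 + 3*u - 10)/(u^3 + 2*u^2 - 11*u - 12)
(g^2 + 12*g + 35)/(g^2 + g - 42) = (g + 5)/(g - 6)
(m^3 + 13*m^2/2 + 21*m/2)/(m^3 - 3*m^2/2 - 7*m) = (2*m^2 + 13*m + 21)/(2*m^2 - 3*m - 14)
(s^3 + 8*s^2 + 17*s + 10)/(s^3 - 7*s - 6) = (s + 5)/(s - 3)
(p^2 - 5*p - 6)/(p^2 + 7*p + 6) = (p - 6)/(p + 6)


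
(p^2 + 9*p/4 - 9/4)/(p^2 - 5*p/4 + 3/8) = 2*(p + 3)/(2*p - 1)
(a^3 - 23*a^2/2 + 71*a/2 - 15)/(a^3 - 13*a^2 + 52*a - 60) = (a - 1/2)/(a - 2)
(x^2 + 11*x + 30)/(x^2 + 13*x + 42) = (x + 5)/(x + 7)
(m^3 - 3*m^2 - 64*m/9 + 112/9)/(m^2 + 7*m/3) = m - 16/3 + 16/(3*m)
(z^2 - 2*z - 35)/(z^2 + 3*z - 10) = (z - 7)/(z - 2)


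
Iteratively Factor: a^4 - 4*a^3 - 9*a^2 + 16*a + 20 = (a - 5)*(a^3 + a^2 - 4*a - 4) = (a - 5)*(a + 1)*(a^2 - 4) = (a - 5)*(a - 2)*(a + 1)*(a + 2)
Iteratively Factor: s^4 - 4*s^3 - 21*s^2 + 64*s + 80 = (s + 4)*(s^3 - 8*s^2 + 11*s + 20) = (s + 1)*(s + 4)*(s^2 - 9*s + 20) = (s - 4)*(s + 1)*(s + 4)*(s - 5)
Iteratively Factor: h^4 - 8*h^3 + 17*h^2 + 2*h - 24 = (h + 1)*(h^3 - 9*h^2 + 26*h - 24) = (h - 3)*(h + 1)*(h^2 - 6*h + 8) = (h - 4)*(h - 3)*(h + 1)*(h - 2)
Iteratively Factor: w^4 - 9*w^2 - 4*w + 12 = (w + 2)*(w^3 - 2*w^2 - 5*w + 6) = (w + 2)^2*(w^2 - 4*w + 3) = (w - 3)*(w + 2)^2*(w - 1)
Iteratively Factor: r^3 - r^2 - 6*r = (r - 3)*(r^2 + 2*r) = r*(r - 3)*(r + 2)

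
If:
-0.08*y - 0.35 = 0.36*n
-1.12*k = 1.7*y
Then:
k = -1.51785714285714*y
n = -0.222222222222222*y - 0.972222222222222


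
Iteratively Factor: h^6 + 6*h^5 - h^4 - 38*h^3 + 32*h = (h + 4)*(h^5 + 2*h^4 - 9*h^3 - 2*h^2 + 8*h) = (h + 4)^2*(h^4 - 2*h^3 - h^2 + 2*h) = h*(h + 4)^2*(h^3 - 2*h^2 - h + 2) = h*(h + 1)*(h + 4)^2*(h^2 - 3*h + 2) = h*(h - 1)*(h + 1)*(h + 4)^2*(h - 2)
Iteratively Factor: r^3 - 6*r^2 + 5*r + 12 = (r - 3)*(r^2 - 3*r - 4) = (r - 4)*(r - 3)*(r + 1)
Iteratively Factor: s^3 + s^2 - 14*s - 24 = (s + 3)*(s^2 - 2*s - 8) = (s - 4)*(s + 3)*(s + 2)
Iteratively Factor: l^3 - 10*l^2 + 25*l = (l - 5)*(l^2 - 5*l) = l*(l - 5)*(l - 5)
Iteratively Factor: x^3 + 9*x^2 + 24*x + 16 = (x + 1)*(x^2 + 8*x + 16) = (x + 1)*(x + 4)*(x + 4)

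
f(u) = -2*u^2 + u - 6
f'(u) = 1 - 4*u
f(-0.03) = -6.03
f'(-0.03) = 1.12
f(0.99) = -6.97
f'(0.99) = -2.96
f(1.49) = -8.95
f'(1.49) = -4.96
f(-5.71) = -76.92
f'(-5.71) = 23.84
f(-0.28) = -6.44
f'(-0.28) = 2.12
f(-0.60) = -7.32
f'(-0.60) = 3.40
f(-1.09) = -9.47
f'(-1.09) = 5.36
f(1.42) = -8.61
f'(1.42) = -4.68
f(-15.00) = -471.00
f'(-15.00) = 61.00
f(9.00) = -159.00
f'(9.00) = -35.00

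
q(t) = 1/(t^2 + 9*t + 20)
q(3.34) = 0.02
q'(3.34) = -0.00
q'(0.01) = -0.02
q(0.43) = 0.04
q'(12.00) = 0.00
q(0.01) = 0.05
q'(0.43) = -0.02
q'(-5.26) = 14.16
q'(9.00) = 0.00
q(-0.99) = 0.08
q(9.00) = 0.01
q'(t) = (-2*t - 9)/(t^2 + 9*t + 20)^2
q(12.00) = 0.00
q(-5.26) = 3.05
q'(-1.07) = -0.05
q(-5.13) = 6.81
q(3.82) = 0.01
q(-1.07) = 0.09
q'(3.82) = -0.00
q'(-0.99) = -0.05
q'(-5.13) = 58.39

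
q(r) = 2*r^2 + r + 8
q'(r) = 4*r + 1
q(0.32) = 8.52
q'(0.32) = 2.28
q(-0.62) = 8.15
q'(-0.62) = -1.48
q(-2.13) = 14.94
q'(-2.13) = -7.52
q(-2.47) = 17.73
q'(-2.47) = -8.88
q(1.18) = 11.96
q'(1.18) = 5.72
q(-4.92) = 51.49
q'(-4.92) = -18.68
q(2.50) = 23.00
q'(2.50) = 11.00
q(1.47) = 13.79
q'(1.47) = 6.88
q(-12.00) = 284.00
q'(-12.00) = -47.00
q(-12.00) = 284.00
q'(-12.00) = -47.00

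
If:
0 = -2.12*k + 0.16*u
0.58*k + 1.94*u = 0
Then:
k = 0.00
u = 0.00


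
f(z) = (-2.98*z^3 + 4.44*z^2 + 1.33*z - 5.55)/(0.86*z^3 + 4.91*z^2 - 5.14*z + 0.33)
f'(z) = (-8.94*z^2 + 8.88*z + 1.33)/(0.86*z^3 + 4.91*z^2 - 5.14*z + 0.33) + (-2.58*z^2 - 9.82*z + 5.14)*(-2.98*z^3 + 4.44*z^2 + 1.33*z - 5.55)/(0.86*z^3 + 4.91*z^2 - 5.14*z + 0.33)^2 = (8.88178419700125e-16*z^5 - 18.4502*z^4 + 28.3468*z^3 - 17.9831*z^2 + 57.4314*z - 28.0881)/(0.7396*z^6 + 8.4452*z^5 + 15.2673*z^4 - 49.9072*z^3 + 29.6602*z^2 - 3.3924*z + 0.1089)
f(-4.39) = 7.29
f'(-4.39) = -4.93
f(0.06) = -138.23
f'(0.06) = -15862.18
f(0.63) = 4.96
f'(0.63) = 9.27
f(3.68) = -0.98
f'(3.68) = -0.25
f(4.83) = -1.24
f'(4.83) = -0.20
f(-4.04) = 5.80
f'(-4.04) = -3.70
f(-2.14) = 1.62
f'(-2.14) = -1.39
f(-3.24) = 3.52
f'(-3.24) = -2.20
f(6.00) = -1.45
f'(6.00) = -0.16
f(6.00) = -1.45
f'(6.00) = -0.16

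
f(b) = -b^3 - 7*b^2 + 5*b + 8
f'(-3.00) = 20.00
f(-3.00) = -43.00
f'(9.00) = -364.00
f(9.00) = -1243.00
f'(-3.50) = 17.25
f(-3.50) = -52.38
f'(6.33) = -203.83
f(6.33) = -494.47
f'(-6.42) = -28.77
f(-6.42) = -48.01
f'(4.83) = -132.61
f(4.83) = -243.83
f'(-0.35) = 9.53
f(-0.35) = 5.44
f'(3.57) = -83.21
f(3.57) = -108.86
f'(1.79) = -29.67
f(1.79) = -11.21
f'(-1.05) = 16.39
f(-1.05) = -3.81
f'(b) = -3*b^2 - 14*b + 5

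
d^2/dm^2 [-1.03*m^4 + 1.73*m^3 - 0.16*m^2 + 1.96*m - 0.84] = -12.36*m^2 + 10.38*m - 0.32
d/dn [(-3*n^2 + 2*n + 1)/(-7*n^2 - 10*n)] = 2*(22*n^2 + 7*n + 5)/(n^2*(49*n^2 + 140*n + 100))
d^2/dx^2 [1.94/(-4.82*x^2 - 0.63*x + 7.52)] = (90.141712*x^2 + 11.782008*x - 1.94*(9.64*x + 0.63)*(19.28*x + 1.26) - 140.636032)/(4.82*x^2 + 0.63*x - 7.52)^3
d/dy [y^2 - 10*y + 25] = 2*y - 10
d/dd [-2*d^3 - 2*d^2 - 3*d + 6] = -6*d^2 - 4*d - 3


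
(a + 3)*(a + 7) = a^2 + 10*a + 21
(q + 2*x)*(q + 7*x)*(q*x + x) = q^3*x + 9*q^2*x^2 + q^2*x + 14*q*x^3 + 9*q*x^2 + 14*x^3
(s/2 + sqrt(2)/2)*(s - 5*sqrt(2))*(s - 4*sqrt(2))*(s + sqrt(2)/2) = s^4/2 - 15*sqrt(2)*s^3/4 + 7*s^2 + 51*sqrt(2)*s/2 + 20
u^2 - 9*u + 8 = (u - 8)*(u - 1)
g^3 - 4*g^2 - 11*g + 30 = (g - 5)*(g - 2)*(g + 3)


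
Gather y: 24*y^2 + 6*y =24*y^2 + 6*y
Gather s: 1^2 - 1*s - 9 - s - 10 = -2*s - 18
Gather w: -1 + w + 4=w + 3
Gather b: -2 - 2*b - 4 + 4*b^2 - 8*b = 4*b^2 - 10*b - 6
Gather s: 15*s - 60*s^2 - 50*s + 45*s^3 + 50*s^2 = 45*s^3 - 10*s^2 - 35*s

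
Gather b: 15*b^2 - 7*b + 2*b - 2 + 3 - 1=15*b^2 - 5*b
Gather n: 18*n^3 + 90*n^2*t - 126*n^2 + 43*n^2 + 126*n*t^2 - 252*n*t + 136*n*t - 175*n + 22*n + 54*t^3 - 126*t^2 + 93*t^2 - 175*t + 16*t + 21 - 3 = 18*n^3 + n^2*(90*t - 83) + n*(126*t^2 - 116*t - 153) + 54*t^3 - 33*t^2 - 159*t + 18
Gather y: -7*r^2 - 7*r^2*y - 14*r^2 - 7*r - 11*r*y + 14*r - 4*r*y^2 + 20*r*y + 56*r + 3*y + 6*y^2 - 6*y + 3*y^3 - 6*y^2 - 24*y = -21*r^2 - 4*r*y^2 + 63*r + 3*y^3 + y*(-7*r^2 + 9*r - 27)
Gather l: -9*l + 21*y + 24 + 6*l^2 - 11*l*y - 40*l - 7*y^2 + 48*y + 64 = 6*l^2 + l*(-11*y - 49) - 7*y^2 + 69*y + 88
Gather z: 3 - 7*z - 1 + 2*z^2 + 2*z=2*z^2 - 5*z + 2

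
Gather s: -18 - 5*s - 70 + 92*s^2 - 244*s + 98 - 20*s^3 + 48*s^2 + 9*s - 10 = -20*s^3 + 140*s^2 - 240*s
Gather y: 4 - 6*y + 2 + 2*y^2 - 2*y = 2*y^2 - 8*y + 6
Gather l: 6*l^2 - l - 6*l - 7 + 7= 6*l^2 - 7*l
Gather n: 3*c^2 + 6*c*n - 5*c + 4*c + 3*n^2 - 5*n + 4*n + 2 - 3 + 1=3*c^2 - c + 3*n^2 + n*(6*c - 1)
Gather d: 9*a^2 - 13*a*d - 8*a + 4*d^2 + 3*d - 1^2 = 9*a^2 - 8*a + 4*d^2 + d*(3 - 13*a) - 1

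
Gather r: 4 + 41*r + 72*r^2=72*r^2 + 41*r + 4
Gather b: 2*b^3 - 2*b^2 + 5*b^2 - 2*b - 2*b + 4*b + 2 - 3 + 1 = 2*b^3 + 3*b^2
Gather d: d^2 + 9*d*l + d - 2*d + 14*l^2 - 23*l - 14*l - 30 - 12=d^2 + d*(9*l - 1) + 14*l^2 - 37*l - 42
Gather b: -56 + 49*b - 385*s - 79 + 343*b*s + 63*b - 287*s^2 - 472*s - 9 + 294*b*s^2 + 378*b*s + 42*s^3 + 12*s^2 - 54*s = b*(294*s^2 + 721*s + 112) + 42*s^3 - 275*s^2 - 911*s - 144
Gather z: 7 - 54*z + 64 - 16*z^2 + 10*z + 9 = -16*z^2 - 44*z + 80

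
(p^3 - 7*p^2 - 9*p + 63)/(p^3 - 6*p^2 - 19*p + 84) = (p + 3)/(p + 4)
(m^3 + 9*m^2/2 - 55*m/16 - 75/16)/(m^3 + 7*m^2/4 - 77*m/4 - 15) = (m - 5/4)/(m - 4)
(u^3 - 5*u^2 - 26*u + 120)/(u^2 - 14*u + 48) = (u^2 + u - 20)/(u - 8)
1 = 1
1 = 1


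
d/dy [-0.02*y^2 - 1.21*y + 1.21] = -0.04*y - 1.21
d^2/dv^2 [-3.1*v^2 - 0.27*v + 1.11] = -6.20000000000000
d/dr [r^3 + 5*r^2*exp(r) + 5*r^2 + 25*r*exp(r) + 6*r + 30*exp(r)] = 5*r^2*exp(r) + 3*r^2 + 35*r*exp(r) + 10*r + 55*exp(r) + 6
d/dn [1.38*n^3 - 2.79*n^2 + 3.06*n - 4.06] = 4.14*n^2 - 5.58*n + 3.06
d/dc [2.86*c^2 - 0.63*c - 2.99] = 5.72*c - 0.63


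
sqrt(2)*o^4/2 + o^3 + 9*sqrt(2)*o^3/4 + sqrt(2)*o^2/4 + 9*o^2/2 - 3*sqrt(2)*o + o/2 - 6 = (o - 1)*(o + 3/2)*(o + 4)*(sqrt(2)*o/2 + 1)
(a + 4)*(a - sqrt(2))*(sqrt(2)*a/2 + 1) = sqrt(2)*a^3/2 + 2*sqrt(2)*a^2 - sqrt(2)*a - 4*sqrt(2)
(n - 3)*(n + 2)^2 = n^3 + n^2 - 8*n - 12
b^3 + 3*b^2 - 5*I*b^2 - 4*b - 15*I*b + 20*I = (b - 1)*(b + 4)*(b - 5*I)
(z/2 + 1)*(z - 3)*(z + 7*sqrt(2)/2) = z^3/2 - z^2/2 + 7*sqrt(2)*z^2/4 - 3*z - 7*sqrt(2)*z/4 - 21*sqrt(2)/2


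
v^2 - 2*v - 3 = (v - 3)*(v + 1)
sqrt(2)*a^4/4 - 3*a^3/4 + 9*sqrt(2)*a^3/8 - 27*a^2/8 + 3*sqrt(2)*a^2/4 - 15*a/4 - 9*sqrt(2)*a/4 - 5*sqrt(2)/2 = (a/2 + 1)*(a + 5/2)*(a - 2*sqrt(2))*(sqrt(2)*a/2 + 1/2)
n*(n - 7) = n^2 - 7*n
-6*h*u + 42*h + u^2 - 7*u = (-6*h + u)*(u - 7)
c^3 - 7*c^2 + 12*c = c*(c - 4)*(c - 3)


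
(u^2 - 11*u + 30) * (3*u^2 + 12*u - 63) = 3*u^4 - 21*u^3 - 105*u^2 + 1053*u - 1890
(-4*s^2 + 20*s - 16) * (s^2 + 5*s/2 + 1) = -4*s^4 + 10*s^3 + 30*s^2 - 20*s - 16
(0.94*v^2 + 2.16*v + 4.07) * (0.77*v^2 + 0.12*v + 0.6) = 0.7238*v^4 + 1.776*v^3 + 3.9571*v^2 + 1.7844*v + 2.442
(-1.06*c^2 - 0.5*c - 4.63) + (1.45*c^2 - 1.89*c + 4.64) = 0.39*c^2 - 2.39*c + 0.00999999999999979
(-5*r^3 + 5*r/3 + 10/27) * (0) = 0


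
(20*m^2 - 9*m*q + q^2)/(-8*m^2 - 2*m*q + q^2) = (-5*m + q)/(2*m + q)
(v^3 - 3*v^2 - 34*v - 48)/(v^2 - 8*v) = v + 5 + 6/v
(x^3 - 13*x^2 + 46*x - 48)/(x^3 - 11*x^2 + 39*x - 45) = (x^2 - 10*x + 16)/(x^2 - 8*x + 15)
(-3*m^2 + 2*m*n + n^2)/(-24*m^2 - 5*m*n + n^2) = (m - n)/(8*m - n)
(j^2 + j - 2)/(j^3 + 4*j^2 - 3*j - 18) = (j^2 + j - 2)/(j^3 + 4*j^2 - 3*j - 18)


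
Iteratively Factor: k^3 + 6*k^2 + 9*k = (k + 3)*(k^2 + 3*k) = (k + 3)^2*(k)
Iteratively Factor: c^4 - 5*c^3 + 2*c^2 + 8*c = (c + 1)*(c^3 - 6*c^2 + 8*c) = (c - 2)*(c + 1)*(c^2 - 4*c) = (c - 4)*(c - 2)*(c + 1)*(c)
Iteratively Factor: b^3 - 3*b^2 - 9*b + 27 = (b - 3)*(b^2 - 9) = (b - 3)^2*(b + 3)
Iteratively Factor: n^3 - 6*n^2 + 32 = (n - 4)*(n^2 - 2*n - 8) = (n - 4)^2*(n + 2)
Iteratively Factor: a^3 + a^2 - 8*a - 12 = (a - 3)*(a^2 + 4*a + 4) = (a - 3)*(a + 2)*(a + 2)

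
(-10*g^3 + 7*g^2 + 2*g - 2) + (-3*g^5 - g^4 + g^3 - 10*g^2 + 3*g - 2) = -3*g^5 - g^4 - 9*g^3 - 3*g^2 + 5*g - 4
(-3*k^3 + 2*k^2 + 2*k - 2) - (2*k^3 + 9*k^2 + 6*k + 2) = -5*k^3 - 7*k^2 - 4*k - 4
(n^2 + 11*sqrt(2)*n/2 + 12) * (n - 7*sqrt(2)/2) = n^3 + 2*sqrt(2)*n^2 - 53*n/2 - 42*sqrt(2)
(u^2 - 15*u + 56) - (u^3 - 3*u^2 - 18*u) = -u^3 + 4*u^2 + 3*u + 56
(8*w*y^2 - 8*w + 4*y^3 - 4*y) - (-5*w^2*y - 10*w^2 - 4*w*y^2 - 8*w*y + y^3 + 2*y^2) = 5*w^2*y + 10*w^2 + 12*w*y^2 + 8*w*y - 8*w + 3*y^3 - 2*y^2 - 4*y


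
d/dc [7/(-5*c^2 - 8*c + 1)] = 14*(5*c + 4)/(5*c^2 + 8*c - 1)^2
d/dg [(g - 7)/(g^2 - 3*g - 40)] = (g^2 - 3*g - (g - 7)*(2*g - 3) - 40)/(-g^2 + 3*g + 40)^2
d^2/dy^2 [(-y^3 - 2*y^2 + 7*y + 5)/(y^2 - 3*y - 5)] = 2*(-13*y^3 - 60*y^2 - 15*y - 85)/(y^6 - 9*y^5 + 12*y^4 + 63*y^3 - 60*y^2 - 225*y - 125)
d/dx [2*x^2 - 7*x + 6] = 4*x - 7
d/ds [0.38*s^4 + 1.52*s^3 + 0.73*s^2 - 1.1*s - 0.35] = 1.52*s^3 + 4.56*s^2 + 1.46*s - 1.1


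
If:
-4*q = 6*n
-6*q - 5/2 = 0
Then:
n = 5/18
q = -5/12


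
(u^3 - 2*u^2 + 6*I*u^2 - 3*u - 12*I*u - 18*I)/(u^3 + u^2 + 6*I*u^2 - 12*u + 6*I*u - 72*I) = (u + 1)/(u + 4)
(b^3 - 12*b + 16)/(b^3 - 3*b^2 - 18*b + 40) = (b - 2)/(b - 5)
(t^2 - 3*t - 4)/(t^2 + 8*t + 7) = (t - 4)/(t + 7)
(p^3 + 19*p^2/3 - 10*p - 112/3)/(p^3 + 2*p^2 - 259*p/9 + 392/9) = 3*(p + 2)/(3*p - 7)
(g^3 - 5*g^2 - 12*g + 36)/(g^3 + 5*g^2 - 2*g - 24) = (g - 6)/(g + 4)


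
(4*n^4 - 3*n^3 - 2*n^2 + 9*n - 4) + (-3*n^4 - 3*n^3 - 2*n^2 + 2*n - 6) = n^4 - 6*n^3 - 4*n^2 + 11*n - 10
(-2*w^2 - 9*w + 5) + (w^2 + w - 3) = -w^2 - 8*w + 2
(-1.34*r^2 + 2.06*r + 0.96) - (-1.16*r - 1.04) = -1.34*r^2 + 3.22*r + 2.0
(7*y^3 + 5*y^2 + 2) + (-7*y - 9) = 7*y^3 + 5*y^2 - 7*y - 7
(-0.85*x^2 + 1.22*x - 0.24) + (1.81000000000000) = -0.85*x^2 + 1.22*x + 1.57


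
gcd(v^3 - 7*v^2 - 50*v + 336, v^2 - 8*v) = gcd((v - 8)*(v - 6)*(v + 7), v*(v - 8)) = v - 8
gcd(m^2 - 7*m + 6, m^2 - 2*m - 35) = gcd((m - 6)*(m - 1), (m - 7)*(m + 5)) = 1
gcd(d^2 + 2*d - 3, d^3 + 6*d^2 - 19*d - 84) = d + 3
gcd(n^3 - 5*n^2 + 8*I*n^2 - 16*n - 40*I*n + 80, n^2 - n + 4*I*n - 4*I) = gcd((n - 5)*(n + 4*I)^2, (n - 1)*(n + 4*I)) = n + 4*I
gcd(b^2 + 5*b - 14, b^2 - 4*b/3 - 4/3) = b - 2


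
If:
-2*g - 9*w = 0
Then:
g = -9*w/2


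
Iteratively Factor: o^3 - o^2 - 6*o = (o)*(o^2 - o - 6) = o*(o + 2)*(o - 3)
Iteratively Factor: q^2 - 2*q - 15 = (q - 5)*(q + 3)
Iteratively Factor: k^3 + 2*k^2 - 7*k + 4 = (k - 1)*(k^2 + 3*k - 4) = (k - 1)*(k + 4)*(k - 1)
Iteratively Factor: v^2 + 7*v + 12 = (v + 3)*(v + 4)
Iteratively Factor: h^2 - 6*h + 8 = (h - 2)*(h - 4)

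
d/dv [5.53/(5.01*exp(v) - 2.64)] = -27.7053*exp(v)/(5.01*exp(v) - 2.64)^2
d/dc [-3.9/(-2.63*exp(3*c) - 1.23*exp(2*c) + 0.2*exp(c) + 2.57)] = (-30.771*exp(2*c) - 9.594*exp(c) + 0.78)*exp(c)/(2.63*exp(3*c) + 1.23*exp(2*c) - 0.2*exp(c) - 2.57)^2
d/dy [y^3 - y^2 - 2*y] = 3*y^2 - 2*y - 2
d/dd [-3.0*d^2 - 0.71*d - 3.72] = -6.0*d - 0.71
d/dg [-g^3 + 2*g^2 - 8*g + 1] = -3*g^2 + 4*g - 8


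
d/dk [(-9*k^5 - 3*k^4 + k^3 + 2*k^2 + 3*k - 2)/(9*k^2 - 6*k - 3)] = (-81*k^6 + 54*k^5 + 66*k^4 + 8*k^3 - 16*k^2 + 8*k - 7)/(3*(9*k^4 - 12*k^3 - 2*k^2 + 4*k + 1))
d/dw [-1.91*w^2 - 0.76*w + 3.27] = -3.82*w - 0.76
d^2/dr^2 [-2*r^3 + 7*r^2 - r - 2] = 14 - 12*r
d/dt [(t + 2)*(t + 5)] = 2*t + 7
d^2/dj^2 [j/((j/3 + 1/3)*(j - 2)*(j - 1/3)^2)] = 108*(27*j^5 - 42*j^4 - 10*j^3 + 9*j^2 + 33*j + 11)/(81*j^10 - 351*j^9 + 135*j^8 + 1041*j^7 - 827*j^6 - 993*j^5 + 837*j^4 + 155*j^3 - 282*j^2 + 84*j - 8)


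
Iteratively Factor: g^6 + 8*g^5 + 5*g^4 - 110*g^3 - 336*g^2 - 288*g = (g + 4)*(g^5 + 4*g^4 - 11*g^3 - 66*g^2 - 72*g) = (g + 3)*(g + 4)*(g^4 + g^3 - 14*g^2 - 24*g) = (g + 3)^2*(g + 4)*(g^3 - 2*g^2 - 8*g) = (g - 4)*(g + 3)^2*(g + 4)*(g^2 + 2*g) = (g - 4)*(g + 2)*(g + 3)^2*(g + 4)*(g)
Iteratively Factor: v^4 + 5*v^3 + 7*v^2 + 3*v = (v + 1)*(v^3 + 4*v^2 + 3*v) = v*(v + 1)*(v^2 + 4*v + 3) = v*(v + 1)*(v + 3)*(v + 1)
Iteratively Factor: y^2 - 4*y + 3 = (y - 1)*(y - 3)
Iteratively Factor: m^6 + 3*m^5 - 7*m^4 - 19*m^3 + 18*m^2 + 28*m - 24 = (m + 2)*(m^5 + m^4 - 9*m^3 - m^2 + 20*m - 12) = (m + 2)^2*(m^4 - m^3 - 7*m^2 + 13*m - 6) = (m - 2)*(m + 2)^2*(m^3 + m^2 - 5*m + 3) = (m - 2)*(m + 2)^2*(m + 3)*(m^2 - 2*m + 1) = (m - 2)*(m - 1)*(m + 2)^2*(m + 3)*(m - 1)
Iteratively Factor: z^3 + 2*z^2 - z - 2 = (z + 2)*(z^2 - 1) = (z - 1)*(z + 2)*(z + 1)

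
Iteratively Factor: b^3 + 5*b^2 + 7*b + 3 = (b + 1)*(b^2 + 4*b + 3) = (b + 1)^2*(b + 3)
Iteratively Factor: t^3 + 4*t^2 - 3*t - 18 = (t + 3)*(t^2 + t - 6) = (t + 3)^2*(t - 2)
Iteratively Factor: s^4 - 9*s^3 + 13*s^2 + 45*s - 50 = (s + 2)*(s^3 - 11*s^2 + 35*s - 25) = (s - 5)*(s + 2)*(s^2 - 6*s + 5) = (s - 5)^2*(s + 2)*(s - 1)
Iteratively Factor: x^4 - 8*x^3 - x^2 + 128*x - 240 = (x + 4)*(x^3 - 12*x^2 + 47*x - 60) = (x - 4)*(x + 4)*(x^2 - 8*x + 15) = (x - 4)*(x - 3)*(x + 4)*(x - 5)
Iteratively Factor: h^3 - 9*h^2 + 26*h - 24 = (h - 2)*(h^2 - 7*h + 12) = (h - 3)*(h - 2)*(h - 4)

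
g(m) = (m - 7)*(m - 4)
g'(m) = 2*m - 11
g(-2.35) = 59.37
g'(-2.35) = -15.70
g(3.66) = 1.14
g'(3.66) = -3.68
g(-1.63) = 48.59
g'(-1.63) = -14.26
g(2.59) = 6.22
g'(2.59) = -5.82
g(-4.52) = 98.15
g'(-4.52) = -20.04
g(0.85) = 19.37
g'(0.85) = -9.30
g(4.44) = -1.13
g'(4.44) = -2.12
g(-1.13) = 41.71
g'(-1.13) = -13.26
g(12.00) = 40.00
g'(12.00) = 13.00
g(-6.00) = 130.00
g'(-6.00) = -23.00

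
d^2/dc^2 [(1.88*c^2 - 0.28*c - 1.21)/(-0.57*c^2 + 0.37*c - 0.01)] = (-0.61104*c^3 + 2.42307*c^2 - 1.54071*c + 0.3192)/(0.185193*c^6 - 0.360639*c^5 + 0.243846*c^4 - 0.063307*c^3 + 0.004278*c^2 - 0.000111*c + 1.0e-6)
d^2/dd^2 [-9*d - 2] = 0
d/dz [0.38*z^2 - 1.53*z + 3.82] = 0.76*z - 1.53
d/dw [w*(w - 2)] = 2*w - 2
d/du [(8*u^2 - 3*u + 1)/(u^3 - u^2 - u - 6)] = ((3 - 16*u)*(-u^3 + u^2 + u + 6) + (-3*u^2 + 2*u + 1)*(8*u^2 - 3*u + 1))/(-u^3 + u^2 + u + 6)^2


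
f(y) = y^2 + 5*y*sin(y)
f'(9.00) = -20.94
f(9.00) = 99.55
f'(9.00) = -20.94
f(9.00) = 99.55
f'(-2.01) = -4.27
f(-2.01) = 13.14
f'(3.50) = -11.14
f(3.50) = 6.11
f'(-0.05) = -0.60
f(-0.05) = 0.01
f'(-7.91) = -18.60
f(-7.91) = 102.06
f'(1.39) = 8.95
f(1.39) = 8.77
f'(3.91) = -9.71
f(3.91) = 1.70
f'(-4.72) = -4.62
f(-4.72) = -1.32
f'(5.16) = 16.98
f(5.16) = 3.37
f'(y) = 5*y*cos(y) + 2*y + 5*sin(y)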